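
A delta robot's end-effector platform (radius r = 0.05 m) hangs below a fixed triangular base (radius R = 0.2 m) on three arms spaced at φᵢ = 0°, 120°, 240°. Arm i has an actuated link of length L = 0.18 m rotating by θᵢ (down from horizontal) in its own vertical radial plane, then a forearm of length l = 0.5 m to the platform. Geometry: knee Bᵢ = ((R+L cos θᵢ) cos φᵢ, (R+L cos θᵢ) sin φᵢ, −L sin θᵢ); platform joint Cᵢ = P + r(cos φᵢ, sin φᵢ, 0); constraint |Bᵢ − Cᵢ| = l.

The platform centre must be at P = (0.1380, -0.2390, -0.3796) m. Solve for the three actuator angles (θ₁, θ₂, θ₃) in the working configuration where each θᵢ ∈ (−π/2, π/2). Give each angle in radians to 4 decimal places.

θ₁ = -0.0875, θ₂ = 1.3963, θ₃ = -0.0874

φ1=0.0° → target in arm frame (0.1380, -0.2390)
  A cos θ + B sin θ = C:  0.0120·cos θ + -0.3796·sin θ = 0.0451
  √(A²+B²)=0.3798;  θ1 = -1.5392+1.4517 ≈ -0.0875
arm 2 (φ=120.0°): x'=-0.2760, y'=0.0000
  e−x'=0.4260;  (l²−L²−(e−x')²−y'²−z²)/2L = -0.2999
  θ2 = atan2(B,A) + arccos(C/0.5706) = 1.3963
rotate P by −φ3: (0.1380, 0.2390, -0.3796)
  A cos θ + B sin θ = C:  0.0120·cos θ + -0.3796·sin θ = 0.0451
  √(A²+B²)=0.3798;  θ3 = -1.5391+1.4518 ≈ -0.0874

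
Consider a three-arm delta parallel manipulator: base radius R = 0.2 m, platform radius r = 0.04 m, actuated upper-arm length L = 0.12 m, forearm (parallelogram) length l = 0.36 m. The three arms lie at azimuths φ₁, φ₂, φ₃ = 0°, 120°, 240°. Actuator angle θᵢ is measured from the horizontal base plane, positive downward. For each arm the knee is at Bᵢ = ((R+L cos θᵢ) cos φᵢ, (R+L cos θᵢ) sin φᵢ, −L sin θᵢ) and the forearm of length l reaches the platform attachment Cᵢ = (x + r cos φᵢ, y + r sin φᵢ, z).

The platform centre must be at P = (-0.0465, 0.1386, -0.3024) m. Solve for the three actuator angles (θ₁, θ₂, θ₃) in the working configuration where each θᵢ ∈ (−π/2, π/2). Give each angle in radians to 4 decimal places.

θ₁ = 1.0475, θ₂ = -0.2614, θ₃ = 1.3094

φ1=0.0° → target in arm frame (-0.0465, 0.1386)
  A cos θ + B sin θ = C:  0.2065·cos θ + -0.3024·sin θ = -0.1587
  θ1 = atan2(B,A) + arccos(C/0.3662) = 1.0475
arm 2 (φ=120.0°): x'=0.1433, y'=-0.0290
  A cos θ + B sin θ = C:  0.0167·cos θ + -0.3024·sin θ = 0.0943
  √(A²+B²)=0.3029;  θ2 = -1.5156+1.2542 ≈ -0.2614
rotate P by −φ3: (-0.0968, -0.1096, -0.3024)
  A cos θ + B sin θ = C:  0.2568·cos θ + -0.3024·sin θ = -0.2258
  γ=atan2(-0.3024,0.2568)=-0.8668;  ψ=arccos(-0.5691)=2.1762;  θ3=γ+ψ≈1.3094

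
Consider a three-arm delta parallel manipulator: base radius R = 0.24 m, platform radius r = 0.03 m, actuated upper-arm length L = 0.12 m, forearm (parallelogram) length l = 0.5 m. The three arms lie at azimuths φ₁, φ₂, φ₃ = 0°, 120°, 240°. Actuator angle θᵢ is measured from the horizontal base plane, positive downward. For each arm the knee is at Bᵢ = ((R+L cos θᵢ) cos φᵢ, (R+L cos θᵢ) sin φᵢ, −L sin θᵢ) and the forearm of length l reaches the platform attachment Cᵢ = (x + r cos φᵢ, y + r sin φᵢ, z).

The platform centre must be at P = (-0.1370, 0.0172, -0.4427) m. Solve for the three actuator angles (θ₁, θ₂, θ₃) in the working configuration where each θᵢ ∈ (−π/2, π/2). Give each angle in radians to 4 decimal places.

arm 1 (φ=0.0°): x'=-0.1370, y'=0.0172
  A=0.3470, B=-0.4427, C=(l²−L²−A²−y'²−z²)/(2L)=-0.3379
  √(A²+B²)=0.5625;  θ1 = -0.9060+2.2151 ≈ 1.3091
φ2=120.0° → target in arm frame (0.0834, 0.1100)
  A=0.1266, B=-0.4427, C=(l²−L²−A²−y'²−z²)/(2L)=0.0478
  γ=atan2(-0.4427,0.1266)=-1.2922;  ψ=arccos(0.1039)=1.4667;  θ2=γ+ψ≈0.1745
rotate P by −φ3: (0.0536, -0.1272, -0.4427)
  A cos θ + B sin θ = C:  0.1564·cos θ + -0.4427·sin θ = -0.0043
  γ=atan2(-0.4427,0.1564)=-1.2312;  ψ=arccos(-0.0092)=1.5800;  θ3=γ+ψ≈0.3488

θ₁ = 1.3091, θ₂ = 0.1745, θ₃ = 0.3488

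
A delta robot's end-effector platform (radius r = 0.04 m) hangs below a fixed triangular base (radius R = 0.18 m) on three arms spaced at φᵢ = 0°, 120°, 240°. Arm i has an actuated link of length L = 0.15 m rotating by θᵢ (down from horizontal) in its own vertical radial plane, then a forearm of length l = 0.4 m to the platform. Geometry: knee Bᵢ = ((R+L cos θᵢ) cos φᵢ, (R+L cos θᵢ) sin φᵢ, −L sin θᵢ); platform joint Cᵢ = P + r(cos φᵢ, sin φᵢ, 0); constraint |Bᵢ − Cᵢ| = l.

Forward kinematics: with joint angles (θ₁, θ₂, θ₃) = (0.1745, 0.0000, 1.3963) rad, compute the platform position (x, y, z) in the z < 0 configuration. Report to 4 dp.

φ1=0.0°: virtual centre (0.2877, 0.0000, -0.0260), radius l
arm 2 at φ=120.0°: (R−r)+L cos θ2 = 0.2900;  O2 = (-0.1450, 0.2511, 0.0000)
φ3=240.0°: virtual centre (-0.0830, -0.1438, -0.1477), radius l
eliminate P² terms by subtracting sphere 1 from 2 and 3
linear system: -0.8654x+0.5023y = 0.0006−0.0521z; -0.7415x+-0.2876y = -0.0341−-0.2434z
det = 0.6213;  x = 0.0272+-0.1726z,  y = 0.0482+-0.4011z
quadratic in z: (1.1907)z²+(0.1033)z+(-0.0891)=0, √Δ=0.6598 → z ∈ {-0.3204, 0.2337}; z = -0.3204 (taking z<0)
x = 0.0826, y = 0.1768

(0.0826, 0.1768, -0.3204)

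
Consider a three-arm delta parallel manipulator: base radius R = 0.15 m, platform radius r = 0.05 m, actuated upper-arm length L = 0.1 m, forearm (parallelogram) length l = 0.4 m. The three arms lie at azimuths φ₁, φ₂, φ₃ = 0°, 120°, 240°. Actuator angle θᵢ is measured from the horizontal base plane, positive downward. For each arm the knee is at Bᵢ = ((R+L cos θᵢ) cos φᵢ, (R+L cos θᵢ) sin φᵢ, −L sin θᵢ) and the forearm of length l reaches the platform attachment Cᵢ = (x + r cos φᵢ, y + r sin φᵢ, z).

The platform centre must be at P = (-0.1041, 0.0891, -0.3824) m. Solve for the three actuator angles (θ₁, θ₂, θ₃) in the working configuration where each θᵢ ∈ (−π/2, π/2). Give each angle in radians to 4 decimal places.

rotate P by −φ1: (-0.1041, 0.0891, -0.3824)
  e−x'=0.2041;  (l²−L²−(e−x')²−y'²−z²)/2L = -0.2291
  γ=atan2(-0.3824,0.2041)=-1.0805;  ψ=arccos(-0.5286)=2.1277;  θ1=γ+ψ≈1.0472
arm 2 (φ=120.0°): x'=0.1292, y'=0.0456
  A cos θ + B sin θ = C:  -0.0292·cos θ + -0.3824·sin θ = 0.0042
  √(A²+B²)=0.3835;  θ2 = -1.6470+1.5599 ≈ -0.0872
rotate P by −φ3: (-0.0251, -0.1347, -0.3824)
  e−x'=0.1251;  (l²−L²−(e−x')²−y'²−z²)/2L = -0.1501
  √(A²+B²)=0.4023;  θ3 = -1.2546+1.9532 ≈ 0.6986

θ₁ = 1.0472, θ₂ = -0.0872, θ₃ = 0.6986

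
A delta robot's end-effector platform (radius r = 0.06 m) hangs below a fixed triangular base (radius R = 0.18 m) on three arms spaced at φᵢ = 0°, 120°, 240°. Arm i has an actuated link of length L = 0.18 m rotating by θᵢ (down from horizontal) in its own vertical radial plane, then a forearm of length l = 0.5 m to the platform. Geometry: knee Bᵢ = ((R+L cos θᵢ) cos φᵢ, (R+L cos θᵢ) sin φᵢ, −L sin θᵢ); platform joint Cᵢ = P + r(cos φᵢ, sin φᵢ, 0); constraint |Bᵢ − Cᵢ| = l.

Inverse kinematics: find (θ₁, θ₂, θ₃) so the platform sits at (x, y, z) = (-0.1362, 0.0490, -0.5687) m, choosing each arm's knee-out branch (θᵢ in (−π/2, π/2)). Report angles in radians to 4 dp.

φ1=0.0° → target in arm frame (-0.1362, 0.0490)
  A=0.2562, B=-0.5687, C=(l²−L²−A²−y'²−z²)/(2L)=-0.4829
  γ=atan2(-0.5687,0.2562)=-1.1475;  ψ=arccos(-0.7743)=2.4563;  θ1=γ+ψ≈1.3088
rotate P by −φ2: (0.1105, 0.0935, -0.5687)
  e−x'=0.0095;  (l²−L²−(e−x')²−y'²−z²)/2L = -0.3185
  √(A²+B²)=0.5688;  θ2 = -1.5542+2.1650 ≈ 0.6109
arm 3 (φ=240.0°): x'=0.0257, y'=-0.1425
  e−x'=0.0943;  (l²−L²−(e−x')²−y'²−z²)/2L = -0.3750
  θ3 = atan2(B,A) + arccos(C/0.5765) = 0.8727

θ₁ = 1.3088, θ₂ = 0.6109, θ₃ = 0.8727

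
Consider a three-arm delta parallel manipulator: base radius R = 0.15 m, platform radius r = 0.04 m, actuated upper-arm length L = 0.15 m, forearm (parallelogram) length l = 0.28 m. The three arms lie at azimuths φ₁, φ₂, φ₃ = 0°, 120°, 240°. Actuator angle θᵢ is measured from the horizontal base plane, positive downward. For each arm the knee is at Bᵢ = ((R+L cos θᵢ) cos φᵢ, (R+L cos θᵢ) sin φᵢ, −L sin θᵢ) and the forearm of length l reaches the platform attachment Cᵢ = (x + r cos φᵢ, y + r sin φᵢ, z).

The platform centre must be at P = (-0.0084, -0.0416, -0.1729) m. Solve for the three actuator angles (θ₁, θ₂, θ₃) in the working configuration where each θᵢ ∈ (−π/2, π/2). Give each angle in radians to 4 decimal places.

arm 1 (φ=0.0°): x'=-0.0084, y'=-0.0416
  A=0.1184, B=-0.1729, C=(l²−L²−A²−y'²−z²)/(2L)=0.0342
  θ1 = atan2(B,A) + arccos(C/0.2096) = 0.4366
arm 2 (φ=120.0°): x'=-0.0318, y'=0.0281
  A cos θ + B sin θ = C:  0.1418·cos θ + -0.1729·sin θ = 0.0170
  γ=atan2(-0.1729,0.1418)=-0.8838;  ψ=arccos(0.0761)=1.4947;  θ2=γ+ψ≈0.6109
φ3=240.0° → target in arm frame (0.0402, 0.0135)
  A=0.0698, B=-0.1729, C=(l²−L²−A²−y'²−z²)/(2L)=0.0698
  √(A²+B²)=0.1864;  θ3 = -1.1872+1.1868 ≈ -0.0004

θ₁ = 0.4366, θ₂ = 0.6109, θ₃ = -0.0004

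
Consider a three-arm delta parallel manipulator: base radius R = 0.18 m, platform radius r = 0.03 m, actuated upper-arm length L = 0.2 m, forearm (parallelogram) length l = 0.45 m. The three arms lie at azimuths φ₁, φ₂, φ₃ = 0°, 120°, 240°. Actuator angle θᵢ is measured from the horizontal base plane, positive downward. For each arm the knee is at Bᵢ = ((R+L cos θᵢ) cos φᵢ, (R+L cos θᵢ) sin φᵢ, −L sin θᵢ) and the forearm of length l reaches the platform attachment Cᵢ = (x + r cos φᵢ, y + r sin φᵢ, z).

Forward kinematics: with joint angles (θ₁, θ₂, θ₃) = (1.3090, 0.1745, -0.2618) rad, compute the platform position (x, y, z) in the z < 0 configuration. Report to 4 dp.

(-0.2285, -0.0456, -0.3170)

arm 1 at φ=0.0°: ρ1 = 0.2018;  centre 1 = (0.2018, 0.0000, -0.1932)
centre 2 = (0.3470·cos120.0°, 0.3470·sin120.0°, -0.0347) = (-0.1735, 0.3005, -0.0347)
φ3=240.0°: virtual centre (-0.1716, -0.2972, 0.0518), radius l
subtract pairs → two planes through P
linear system: -0.7505x+0.6010y = 0.0436−0.3169z; -0.7467x+-0.5944y = 0.0424−0.4899z
Cramer: x(z) = -0.0574+0.5395z;  y(z) = 0.0008+0.1464z
into |P−centre ₁|² = l²: 1.3125z² + 0.1069z + -0.0980 = 0;  Δ = 0.5259;  z = -0.3170 or 0.2355 → z<0 root = -0.3170
x = -0.2285, y = -0.0456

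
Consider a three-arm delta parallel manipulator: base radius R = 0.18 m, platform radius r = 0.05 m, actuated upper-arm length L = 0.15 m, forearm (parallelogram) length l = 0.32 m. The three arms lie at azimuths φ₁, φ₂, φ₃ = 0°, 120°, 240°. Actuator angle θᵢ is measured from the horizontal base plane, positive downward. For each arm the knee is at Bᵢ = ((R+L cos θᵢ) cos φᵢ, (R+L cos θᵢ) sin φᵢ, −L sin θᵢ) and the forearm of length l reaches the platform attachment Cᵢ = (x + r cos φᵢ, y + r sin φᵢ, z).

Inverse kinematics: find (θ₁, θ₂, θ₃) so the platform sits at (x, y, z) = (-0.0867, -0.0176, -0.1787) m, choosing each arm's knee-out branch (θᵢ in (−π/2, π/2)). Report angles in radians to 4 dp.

θ₁ = 0.8729, θ₂ = 0.0004, θ₃ = -0.3492

φ1=0.0° → target in arm frame (-0.0867, -0.0176)
  A cos θ + B sin θ = C:  0.2167·cos θ + -0.1787·sin θ = 0.0023
  √(A²+B²)=0.2809;  θ1 = -0.6896+1.5625 ≈ 0.8729
rotate P by −φ2: (0.0281, 0.0839, -0.1787)
  A cos θ + B sin θ = C:  0.1019·cos θ + -0.1787·sin θ = 0.1018
  γ=atan2(-0.1787,0.1019)=-1.0526;  ψ=arccos(0.4950)=1.0530;  θ2=γ+ψ≈0.0004
arm 3 (φ=240.0°): x'=0.0586, y'=-0.0663
  e−x'=0.0714;  (l²−L²−(e−x')²−y'²−z²)/2L = 0.1282
  γ=atan2(-0.1787,0.0714)=-1.1906;  ψ=arccos(0.6664)=0.8414;  θ3=γ+ψ≈-0.3492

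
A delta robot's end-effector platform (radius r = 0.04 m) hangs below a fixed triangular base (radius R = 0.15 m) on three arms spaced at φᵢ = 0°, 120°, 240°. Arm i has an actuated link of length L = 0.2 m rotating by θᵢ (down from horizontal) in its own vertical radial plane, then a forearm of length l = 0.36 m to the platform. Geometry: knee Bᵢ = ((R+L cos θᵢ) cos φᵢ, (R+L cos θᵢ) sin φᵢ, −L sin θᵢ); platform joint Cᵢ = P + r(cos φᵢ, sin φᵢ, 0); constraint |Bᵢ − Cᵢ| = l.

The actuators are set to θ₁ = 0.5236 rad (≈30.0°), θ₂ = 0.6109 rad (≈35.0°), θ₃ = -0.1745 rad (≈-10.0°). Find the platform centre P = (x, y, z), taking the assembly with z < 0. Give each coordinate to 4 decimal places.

(-0.0341, -0.0803, -0.2498)

φ1=0.0°: virtual centre (0.2832, 0.0000, -0.1000), radius l
φ2=120.0°: virtual centre (-0.1369, 0.2371, -0.1147), radius l
S3 = (0.3070·cos240.0°, 0.3070·sin240.0°, 0.0347) = (-0.1535, -0.2658, 0.0347)
eliminate P² terms by subtracting sphere 1 from 2 and 3
linear system: -0.8402x+0.4743y = -0.0021−-0.0294z; -0.8734x+-0.5317y = 0.0052−0.2694z
det = 0.8610;  x = -0.0016+0.1303z,  y = -0.0072+0.2928z
into |P−S₁|² = l²: 1.1027z² + 0.1216z + -0.0384 = 0;  Δ = 0.1843;  z = -0.2498 or 0.1395 → z<0 root = -0.2498
x = -0.0341, y = -0.0803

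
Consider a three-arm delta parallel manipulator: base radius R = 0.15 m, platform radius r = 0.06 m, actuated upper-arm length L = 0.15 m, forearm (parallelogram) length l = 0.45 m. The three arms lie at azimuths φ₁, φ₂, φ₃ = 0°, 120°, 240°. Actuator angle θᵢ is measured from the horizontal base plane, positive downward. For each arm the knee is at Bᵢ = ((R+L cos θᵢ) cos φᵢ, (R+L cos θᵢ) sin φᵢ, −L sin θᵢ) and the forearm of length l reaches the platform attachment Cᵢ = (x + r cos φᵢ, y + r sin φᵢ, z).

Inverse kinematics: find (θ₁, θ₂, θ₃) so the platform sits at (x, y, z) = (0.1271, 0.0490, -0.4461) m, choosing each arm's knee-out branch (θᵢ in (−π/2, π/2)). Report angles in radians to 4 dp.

rotate P by −φ1: (0.1271, 0.0490, -0.4461)
  e−x'=-0.0371;  (l²−L²−(e−x')²−y'²−z²)/2L = -0.0759
  γ=atan2(-0.4461,-0.0371)=-1.6538;  ψ=arccos(-0.1696)=1.7413;  θ1=γ+ψ≈0.0875
rotate P by −φ2: (-0.0211, -0.1346, -0.4461)
  A cos θ + B sin θ = C:  0.1111·cos θ + -0.4461·sin θ = -0.1649
  θ2 = atan2(B,A) + arccos(C/0.4597) = 0.6109
φ3=240.0° → target in arm frame (-0.1060, 0.0856)
  A cos θ + B sin θ = C:  0.1960·cos θ + -0.4461·sin θ = -0.2158
  γ=atan2(-0.4461,0.1960)=-1.1569;  ψ=arccos(-0.4429)=2.0296;  θ3=γ+ψ≈0.8728

θ₁ = 0.0875, θ₂ = 0.6109, θ₃ = 0.8728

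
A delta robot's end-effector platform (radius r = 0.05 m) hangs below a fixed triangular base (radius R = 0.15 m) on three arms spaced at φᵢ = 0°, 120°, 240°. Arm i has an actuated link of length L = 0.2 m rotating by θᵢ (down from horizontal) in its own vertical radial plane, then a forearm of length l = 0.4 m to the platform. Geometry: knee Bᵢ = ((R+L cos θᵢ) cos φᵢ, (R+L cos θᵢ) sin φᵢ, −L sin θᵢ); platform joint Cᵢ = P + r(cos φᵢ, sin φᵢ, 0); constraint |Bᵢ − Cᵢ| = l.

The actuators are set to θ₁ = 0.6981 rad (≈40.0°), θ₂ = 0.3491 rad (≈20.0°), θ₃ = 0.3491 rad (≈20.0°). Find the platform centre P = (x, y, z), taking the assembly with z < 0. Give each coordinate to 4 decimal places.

S1 = (0.2532·cos0.0°, 0.2532·sin0.0°, -0.1286) = (0.2532, 0.0000, -0.1286)
arm 2 at φ=120.0°: (R−r)+L cos θ2 = 0.2879;  S2 = (-0.1440, 0.2494, -0.0684)
arm 3 at φ=240.0°: (R−r)+L cos θ3 = 0.2879;  S3 = (-0.1440, -0.2494, -0.0684)
eliminate P² terms by subtracting sphere 1 from 2 and 3
plane₁₂: -0.7944x+0.4987y+0.1203z = 0.0069
Cramer: x(z) = -0.0087+0.1514z;  y(z) = 0.0000-0.0000z
into |P−S₁|² = l²: 1.0229z² + 0.1778z + -0.0749 = 0;  Δ = 0.3379;  z = -0.3710 or 0.1972 → z<0 root = -0.3710
x = -0.0649, y = 0.0000

(-0.0649, 0.0000, -0.3710)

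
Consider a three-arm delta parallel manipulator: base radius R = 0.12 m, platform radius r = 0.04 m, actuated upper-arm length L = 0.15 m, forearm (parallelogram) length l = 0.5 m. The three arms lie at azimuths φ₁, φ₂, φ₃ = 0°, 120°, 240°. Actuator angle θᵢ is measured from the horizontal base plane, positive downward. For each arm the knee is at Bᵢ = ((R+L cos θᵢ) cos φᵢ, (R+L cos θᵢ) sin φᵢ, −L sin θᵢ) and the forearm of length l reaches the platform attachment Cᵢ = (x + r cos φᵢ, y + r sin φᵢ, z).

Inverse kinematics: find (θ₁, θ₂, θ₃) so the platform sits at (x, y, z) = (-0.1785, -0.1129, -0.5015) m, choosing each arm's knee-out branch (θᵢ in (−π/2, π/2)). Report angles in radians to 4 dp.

θ₁ = 1.1344, θ₂ = 0.6982, θ₃ = 0.0872

arm 1 (φ=0.0°): x'=-0.1785, y'=-0.1129
  A=0.2585, B=-0.5015, C=(l²−L²−A²−y'²−z²)/(2L)=-0.3452
  √(A²+B²)=0.5642;  θ1 = -1.0949+2.2293 ≈ 1.1344
rotate P by −φ2: (-0.0085, 0.2110, -0.5015)
  e−x'=0.0885;  (l²−L²−(e−x')²−y'²−z²)/2L = -0.2546
  γ=atan2(-0.5015,0.0885)=-1.3961;  ψ=arccos(-0.4999)=2.0943;  θ2=γ+ψ≈0.6982
arm 3 (φ=240.0°): x'=0.1870, y'=-0.0981
  A cos θ + B sin θ = C:  -0.1070·cos θ + -0.5015·sin θ = -0.1503
  θ3 = atan2(B,A) + arccos(C/0.5128) = 0.0872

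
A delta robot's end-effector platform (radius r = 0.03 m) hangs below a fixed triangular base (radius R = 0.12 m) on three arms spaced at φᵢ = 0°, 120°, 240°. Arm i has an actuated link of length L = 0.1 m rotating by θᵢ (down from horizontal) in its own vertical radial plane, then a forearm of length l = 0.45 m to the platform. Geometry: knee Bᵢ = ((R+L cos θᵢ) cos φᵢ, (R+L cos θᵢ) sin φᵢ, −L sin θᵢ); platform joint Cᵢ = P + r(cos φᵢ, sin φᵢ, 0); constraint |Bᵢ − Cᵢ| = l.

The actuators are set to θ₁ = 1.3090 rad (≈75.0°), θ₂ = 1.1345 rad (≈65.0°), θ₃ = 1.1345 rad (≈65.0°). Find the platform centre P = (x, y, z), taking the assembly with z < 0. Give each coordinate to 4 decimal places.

(-0.0253, 0.0000, -0.5239)

arm 1 at φ=0.0°: e+L cos θ1 = 0.1159;  O1 = (0.1159, 0.0000, -0.0966)
O2 = (0.1323·cos120.0°, 0.1323·sin120.0°, -0.0906) = (-0.0661, 0.1145, -0.0906)
φ3=240.0°: virtual centre (-0.0661, -0.1145, -0.0906), radius l
subtract pairs → two planes through P
plane₁₂: -0.3640x+0.2291y+0.0119z = 0.0029
Cramer: x(z) = -0.0081+0.0327z;  y(z) = 0.0000-0.0000z
into |P−O₁|² = l²: 1.0011z² + 0.1851z + -0.1778 = 0;  Δ = 0.7462;  z = -0.5239 or 0.3390 → z<0 root = -0.5239
x = -0.0253, y = 0.0000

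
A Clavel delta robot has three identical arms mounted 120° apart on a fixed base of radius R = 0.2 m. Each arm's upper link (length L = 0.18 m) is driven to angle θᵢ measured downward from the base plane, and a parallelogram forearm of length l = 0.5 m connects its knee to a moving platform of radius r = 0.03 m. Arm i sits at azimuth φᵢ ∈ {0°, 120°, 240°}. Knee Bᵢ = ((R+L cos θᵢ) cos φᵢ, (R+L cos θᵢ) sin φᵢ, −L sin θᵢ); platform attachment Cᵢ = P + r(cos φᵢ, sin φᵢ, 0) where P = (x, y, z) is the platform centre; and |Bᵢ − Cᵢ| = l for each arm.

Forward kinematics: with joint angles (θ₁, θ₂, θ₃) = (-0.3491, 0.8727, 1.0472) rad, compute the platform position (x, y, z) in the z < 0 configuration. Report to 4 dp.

O1 = (0.3391·cos0.0°, 0.3391·sin0.0°, 0.0616) = (0.3391, 0.0000, 0.0616)
O2 = (0.2857·cos120.0°, 0.2857·sin120.0°, -0.1379) = (-0.1428, 0.2474, -0.1379)
O3 = (0.2600·cos240.0°, 0.2600·sin240.0°, -0.1559) = (-0.1300, -0.2252, -0.1559)
|O₂|²−|O₁|² = -0.0182;  |O₃|²−|O₁|² = -0.0269
plane₁₂: -0.9640x+0.4948y+-0.3989z = -0.0182
Cramer: x(z) = 0.0239-0.4395z;  y(z) = 0.0099-0.0500z
quadratic in z: (1.1957)z²+(0.1529)z+(-0.1468)=0, √Δ=0.8516 → z ∈ {-0.4201, 0.2922}; z = -0.4201 (taking z<0)
x = 0.2086, y = 0.0309

(0.2086, 0.0309, -0.4201)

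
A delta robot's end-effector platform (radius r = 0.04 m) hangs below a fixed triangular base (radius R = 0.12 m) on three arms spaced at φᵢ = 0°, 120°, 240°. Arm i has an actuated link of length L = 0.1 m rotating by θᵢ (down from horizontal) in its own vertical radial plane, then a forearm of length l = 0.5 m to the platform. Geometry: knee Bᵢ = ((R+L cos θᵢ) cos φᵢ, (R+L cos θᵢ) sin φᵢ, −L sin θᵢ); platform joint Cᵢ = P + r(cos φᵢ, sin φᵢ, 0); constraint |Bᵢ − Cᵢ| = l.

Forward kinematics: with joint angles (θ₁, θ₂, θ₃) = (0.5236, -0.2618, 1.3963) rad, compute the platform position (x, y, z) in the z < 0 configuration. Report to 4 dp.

(0.0227, 0.2656, -0.4484)

arm 1 at φ=0.0°: (R−r)+L cos θ1 = 0.1666;  S1 = (0.1666, 0.0000, -0.0500)
arm 2 at φ=120.0°: (R−r)+L cos θ2 = 0.1766;  S2 = (-0.0883, 0.1529, 0.0259)
S3 = (0.0974·cos240.0°, 0.0974·sin240.0°, -0.0985) = (-0.0487, -0.0843, -0.0985)
|S₂|²−|S₁|² = 0.0016;  |S₃|²−|S₁|² = -0.0111
linear system: -0.5098x+0.3059y = 0.0016−0.1518z; -0.4306x+-0.1686y = -0.0111−-0.0970z
Cramer: x(z) = 0.0143-0.0187z;  y(z) = 0.0291-0.5273z
quadratic in z: (1.2784)z²+(0.0750)z+(-0.2235)=0, √Δ=1.0716 → z ∈ {-0.4484, 0.3898}; z = -0.4484 (taking z<0)
x = 0.0227, y = 0.2656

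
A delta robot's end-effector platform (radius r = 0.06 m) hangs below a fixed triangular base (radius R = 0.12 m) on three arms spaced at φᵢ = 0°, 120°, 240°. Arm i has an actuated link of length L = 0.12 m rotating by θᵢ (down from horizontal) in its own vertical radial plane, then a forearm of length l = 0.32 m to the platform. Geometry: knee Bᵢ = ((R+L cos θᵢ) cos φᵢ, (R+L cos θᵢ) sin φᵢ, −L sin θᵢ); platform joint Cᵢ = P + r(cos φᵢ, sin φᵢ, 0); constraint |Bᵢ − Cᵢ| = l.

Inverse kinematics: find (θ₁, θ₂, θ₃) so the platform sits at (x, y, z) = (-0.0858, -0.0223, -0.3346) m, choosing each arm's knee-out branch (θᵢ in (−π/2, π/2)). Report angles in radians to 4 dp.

θ₁ = 0.9600, θ₂ = 0.5236, θ₃ = 0.3489

rotate P by −φ1: (-0.0858, -0.0223, -0.3346)
  e−x'=0.1458;  (l²−L²−(e−x')²−y'²−z²)/2L = -0.1905
  θ1 = atan2(B,A) + arccos(C/0.3650) = 0.9600
arm 2 (φ=120.0°): x'=0.0236, y'=0.0855
  A cos θ + B sin θ = C:  0.0364·cos θ + -0.3346·sin θ = -0.1358
  √(A²+B²)=0.3366;  θ2 = -1.4624+1.9860 ≈ 0.5236
arm 3 (φ=240.0°): x'=0.0622, y'=-0.0632
  A cos θ + B sin θ = C:  -0.0022·cos θ + -0.3346·sin θ = -0.1165
  γ=atan2(-0.3346,-0.0022)=-1.5774;  ψ=arccos(-0.3481)=1.9263;  θ3=γ+ψ≈0.3489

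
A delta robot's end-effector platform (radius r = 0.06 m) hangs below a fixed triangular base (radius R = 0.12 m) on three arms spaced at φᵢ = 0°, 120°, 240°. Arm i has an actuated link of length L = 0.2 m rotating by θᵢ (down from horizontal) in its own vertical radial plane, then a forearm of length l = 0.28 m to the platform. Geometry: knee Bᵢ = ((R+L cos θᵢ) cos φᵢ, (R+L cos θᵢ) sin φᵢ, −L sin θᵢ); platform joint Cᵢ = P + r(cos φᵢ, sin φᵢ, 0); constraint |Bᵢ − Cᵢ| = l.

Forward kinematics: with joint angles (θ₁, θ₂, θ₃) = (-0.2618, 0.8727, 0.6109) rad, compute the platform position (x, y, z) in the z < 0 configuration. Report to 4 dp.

O1 = (0.2532·cos0.0°, 0.2532·sin0.0°, 0.0518) = (0.2532, 0.0000, 0.0518)
O2 = (0.1886·cos120.0°, 0.1886·sin120.0°, -0.1532) = (-0.0943, 0.1633, -0.1532)
φ3=240.0°: virtual centre (-0.1119, -0.1938, -0.1147), radius l
eliminate P² terms by subtracting sphere 1 from 2 and 3
plane₁₂: -0.6949x+0.3266y+-0.4100z = -0.0078
Cramer: x(z) = 0.0082-0.5270z;  y(z) = -0.0063+0.1338z
quadratic in z: (1.2957)z²+(0.1530)z+(-0.0157)=0, √Δ=0.3234 → z ∈ {-0.1838, 0.0657}; z = -0.1838 (taking z<0)
x = 0.1051, y = -0.0309

(0.1051, -0.0309, -0.1838)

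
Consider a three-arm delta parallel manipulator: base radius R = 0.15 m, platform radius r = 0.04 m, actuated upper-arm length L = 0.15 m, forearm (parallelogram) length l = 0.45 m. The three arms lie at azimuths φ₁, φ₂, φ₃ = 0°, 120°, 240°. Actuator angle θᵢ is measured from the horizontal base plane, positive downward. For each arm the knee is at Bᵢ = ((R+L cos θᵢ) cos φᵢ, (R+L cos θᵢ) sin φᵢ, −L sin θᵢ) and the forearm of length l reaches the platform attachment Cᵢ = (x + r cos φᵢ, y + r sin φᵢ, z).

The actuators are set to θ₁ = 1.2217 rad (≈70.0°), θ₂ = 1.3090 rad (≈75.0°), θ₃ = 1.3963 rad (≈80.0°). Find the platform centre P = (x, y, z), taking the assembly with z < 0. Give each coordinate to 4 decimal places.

(0.0223, 0.0128, -0.5688)

S1 = (0.1613·cos0.0°, 0.1613·sin0.0°, -0.1410) = (0.1613, 0.0000, -0.1410)
S2 = (0.1488·cos120.0°, 0.1488·sin120.0°, -0.1449) = (-0.0744, 0.1289, -0.1449)
S3 = (0.1360·cos240.0°, 0.1360·sin240.0°, -0.1477) = (-0.0680, -0.1178, -0.1477)
subtract pairs → two planes through P
linear system: -0.4714x+0.2578y = -0.0027−-0.0079z; -0.4587x+-0.2356y = -0.0056−-0.0135z
Cramer: x(z) = 0.0091-0.0233z;  y(z) = 0.0059-0.0121z
quadratic in z: (1.0007)z²+(0.2889)z+(-0.1594)=0, √Δ=0.8494 → z ∈ {-0.5688, 0.2801}; z = -0.5688 (taking z<0)
x = 0.0223, y = 0.0128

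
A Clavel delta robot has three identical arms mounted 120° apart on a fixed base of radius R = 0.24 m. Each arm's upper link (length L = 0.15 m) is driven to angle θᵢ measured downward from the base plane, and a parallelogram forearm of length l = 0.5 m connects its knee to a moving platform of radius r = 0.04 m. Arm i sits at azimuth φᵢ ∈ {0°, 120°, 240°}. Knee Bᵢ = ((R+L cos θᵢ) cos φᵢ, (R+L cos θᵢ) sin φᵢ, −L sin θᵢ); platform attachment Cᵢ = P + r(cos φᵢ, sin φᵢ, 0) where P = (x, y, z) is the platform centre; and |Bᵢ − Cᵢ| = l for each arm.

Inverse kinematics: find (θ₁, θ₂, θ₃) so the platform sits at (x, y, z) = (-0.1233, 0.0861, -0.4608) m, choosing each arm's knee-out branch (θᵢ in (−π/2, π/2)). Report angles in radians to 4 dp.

φ1=0.0° → target in arm frame (-0.1233, 0.0861)
  A cos θ + B sin θ = C:  0.3233·cos θ + -0.4608·sin θ = -0.3226
  √(A²+B²)=0.5629;  θ1 = -0.9590+2.1810 ≈ 1.2220
rotate P by −φ2: (0.1362, 0.0637, -0.4608)
  A cos θ + B sin θ = C:  0.0638·cos θ + -0.4608·sin θ = 0.0234
  √(A²+B²)=0.4652;  θ2 = -1.4332+1.5204 ≈ 0.0871
rotate P by −φ3: (-0.0129, -0.1498, -0.4608)
  A cos θ + B sin θ = C:  0.2129·cos θ + -0.4608·sin θ = -0.1754
  √(A²+B²)=0.5076;  θ3 = -1.1380+1.9236 ≈ 0.7856

θ₁ = 1.2220, θ₂ = 0.0871, θ₃ = 0.7856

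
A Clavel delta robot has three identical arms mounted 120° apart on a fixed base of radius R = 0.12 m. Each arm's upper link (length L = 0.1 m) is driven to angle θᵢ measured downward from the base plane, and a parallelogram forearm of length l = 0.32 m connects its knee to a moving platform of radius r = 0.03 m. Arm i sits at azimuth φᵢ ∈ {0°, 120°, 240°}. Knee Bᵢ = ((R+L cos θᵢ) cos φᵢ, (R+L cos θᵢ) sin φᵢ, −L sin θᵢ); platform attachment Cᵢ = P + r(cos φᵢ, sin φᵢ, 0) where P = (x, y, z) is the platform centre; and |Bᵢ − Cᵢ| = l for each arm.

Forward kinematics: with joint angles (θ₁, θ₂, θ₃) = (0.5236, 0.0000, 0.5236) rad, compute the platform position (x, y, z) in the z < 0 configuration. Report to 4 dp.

(-0.0283, 0.0490, -0.2909)

φ1=0.0°: virtual centre (0.1766, 0.0000, -0.0500), radius l
O2 = (0.1900·cos120.0°, 0.1900·sin120.0°, 0.0000) = (-0.0950, 0.1645, 0.0000)
φ3=240.0°: virtual centre (-0.0883, -0.1529, -0.0500), radius l
subtract pairs → two planes through P
linear system: -0.5432x+0.3291y = 0.0024−0.1000z; -0.5298x+-0.3059y = 0.0000−0.0000z
det = 0.3405;  x = -0.0022+0.0898z,  y = 0.0038+-0.1556z
sphere 1 gives Az²+Bz+C=0 with A=1.0323, B=0.0667, C=-0.0679;  B²−4AC=0.2849;  roots -0.2909, 0.2262;  negative root z = -0.2909
x = -0.0283, y = 0.0490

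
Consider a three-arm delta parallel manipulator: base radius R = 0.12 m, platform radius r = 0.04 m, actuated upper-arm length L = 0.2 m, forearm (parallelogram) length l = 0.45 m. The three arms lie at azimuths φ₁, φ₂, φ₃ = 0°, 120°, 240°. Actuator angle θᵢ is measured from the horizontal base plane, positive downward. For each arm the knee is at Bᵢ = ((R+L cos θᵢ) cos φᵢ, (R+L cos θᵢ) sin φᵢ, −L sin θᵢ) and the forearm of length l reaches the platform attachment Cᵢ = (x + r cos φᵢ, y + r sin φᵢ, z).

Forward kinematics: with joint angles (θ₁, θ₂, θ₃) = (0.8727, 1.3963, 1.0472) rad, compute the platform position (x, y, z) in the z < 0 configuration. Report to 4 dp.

(0.0914, -0.0860, -0.5791)

centre 1 = (0.2086·cos0.0°, 0.2086·sin0.0°, -0.1532) = (0.2086, 0.0000, -0.1532)
arm 2 at φ=120.0°: e+L cos θ2 = 0.1147;  centre 2 = (-0.0574, 0.0994, -0.1970)
φ3=240.0°: virtual centre (-0.0900, -0.1559, -0.1732), radius l
subtract pairs → two planes through P
linear system: -0.5318x+0.1987y = -0.0150−-0.0875z; -0.5971x+-0.3118y = -0.0046−-0.0400z
det = 0.2845;  x = 0.0196+-0.1238z,  y = -0.0230+0.1089z
quadratic in z: (1.0272)z²+(0.3482)z+(-0.1428)=0, √Δ=0.8414 → z ∈ {-0.5791, 0.2401}; z = -0.5791 (taking z<0)
x = 0.0914, y = -0.0860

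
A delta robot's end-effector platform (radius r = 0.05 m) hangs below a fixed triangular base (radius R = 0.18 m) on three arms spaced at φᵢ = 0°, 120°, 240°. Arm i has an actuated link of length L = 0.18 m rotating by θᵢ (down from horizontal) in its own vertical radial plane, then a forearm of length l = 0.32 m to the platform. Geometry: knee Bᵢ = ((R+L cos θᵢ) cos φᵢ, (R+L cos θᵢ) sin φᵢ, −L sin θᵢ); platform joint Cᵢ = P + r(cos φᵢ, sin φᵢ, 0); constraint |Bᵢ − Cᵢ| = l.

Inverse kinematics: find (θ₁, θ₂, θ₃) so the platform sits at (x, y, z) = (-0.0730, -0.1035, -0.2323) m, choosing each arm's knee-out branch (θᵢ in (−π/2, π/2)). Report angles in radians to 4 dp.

rotate P by −φ1: (-0.0730, -0.1035, -0.2323)
  e−x'=0.2030;  (l²−L²−(e−x')²−y'²−z²)/2L = -0.0997
  θ1 = atan2(B,A) + arccos(C/0.3085) = 1.0472
rotate P by −φ2: (-0.0531, 0.1150, -0.2323)
  A=0.1831, B=-0.2323, C=(l²−L²−A²−y'²−z²)/(2L)=-0.0853
  γ=atan2(-0.2323,0.1831)=-0.9032;  ψ=arccos(-0.2885)=1.8634;  θ2=γ+ψ≈0.9602
arm 3 (φ=240.0°): x'=0.1261, y'=-0.0115
  A=0.0039, B=-0.2323, C=(l²−L²−A²−y'²−z²)/(2L)=0.0441
  γ=atan2(-0.2323,0.0039)=-1.5542;  ψ=arccos(0.1900)=1.3797;  θ3=γ+ψ≈-0.1745

θ₁ = 1.0472, θ₂ = 0.9602, θ₃ = -0.1745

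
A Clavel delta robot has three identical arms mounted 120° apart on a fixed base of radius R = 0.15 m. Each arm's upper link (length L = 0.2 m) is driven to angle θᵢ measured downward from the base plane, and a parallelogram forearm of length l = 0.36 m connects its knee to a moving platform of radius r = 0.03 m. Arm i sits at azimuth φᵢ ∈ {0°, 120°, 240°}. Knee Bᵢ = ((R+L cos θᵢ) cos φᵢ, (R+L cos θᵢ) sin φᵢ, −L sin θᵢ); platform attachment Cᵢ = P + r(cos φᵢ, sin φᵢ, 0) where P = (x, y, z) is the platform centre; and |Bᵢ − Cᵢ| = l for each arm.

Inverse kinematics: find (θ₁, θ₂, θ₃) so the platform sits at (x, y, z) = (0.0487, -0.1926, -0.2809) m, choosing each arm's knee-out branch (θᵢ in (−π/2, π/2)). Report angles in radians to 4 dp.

rotate P by −φ1: (0.0487, -0.1926, -0.2809)
  e−x'=0.0713;  (l²−L²−(e−x')²−y'²−z²)/2L = -0.0787
  θ1 = atan2(B,A) + arccos(C/0.2898) = 0.5236
φ2=120.0° → target in arm frame (-0.1911, 0.0541)
  A=0.3111, B=-0.2809, C=(l²−L²−A²−y'²−z²)/(2L)=-0.2226
  θ2 = atan2(B,A) + arccos(C/0.4192) = 1.3963
arm 3 (φ=240.0°): x'=0.1424, y'=0.1385
  A=-0.0224, B=-0.2809, C=(l²−L²−A²−y'²−z²)/(2L)=-0.0225
  θ3 = atan2(B,A) + arccos(C/0.2818) = 0.0000

θ₁ = 0.5236, θ₂ = 1.3963, θ₃ = 0.0000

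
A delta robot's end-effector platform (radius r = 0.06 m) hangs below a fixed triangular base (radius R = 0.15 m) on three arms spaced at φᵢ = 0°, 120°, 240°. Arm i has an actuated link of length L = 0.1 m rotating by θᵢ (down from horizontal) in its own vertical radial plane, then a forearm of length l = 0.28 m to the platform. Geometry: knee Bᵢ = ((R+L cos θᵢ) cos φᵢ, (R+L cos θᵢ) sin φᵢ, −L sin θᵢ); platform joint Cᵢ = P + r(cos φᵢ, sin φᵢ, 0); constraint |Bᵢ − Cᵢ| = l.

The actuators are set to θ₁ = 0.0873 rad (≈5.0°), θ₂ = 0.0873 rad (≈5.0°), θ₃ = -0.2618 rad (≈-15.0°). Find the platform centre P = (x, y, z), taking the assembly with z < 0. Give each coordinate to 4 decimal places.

O1 = (0.1896·cos0.0°, 0.1896·sin0.0°, -0.0087) = (0.1896, 0.0000, -0.0087)
O2 = (0.1896·cos120.0°, 0.1896·sin120.0°, -0.0087) = (-0.0948, 0.1642, -0.0087)
φ3=240.0°: virtual centre (-0.0933, -0.1616, 0.0259), radius l
|O₂|²−|O₁|² = 0.0000;  |O₃|²−|O₁|² = -0.0005
[-0.5689 0.3284 0.0000]·P = 0.0000;  [-0.5658 -0.3232 0.0692]·P = -0.0005
det = 0.3697;  x = 0.0005+0.0615z,  y = 0.0008+0.1065z
into |P−O₁|² = l²: 1.0151z² + -0.0056z + -0.0426 = 0;  Δ = 0.1728;  z = -0.2020 or 0.2075 → z<0 root = -0.2020
x = -0.0119, y = -0.0207

(-0.0119, -0.0207, -0.2020)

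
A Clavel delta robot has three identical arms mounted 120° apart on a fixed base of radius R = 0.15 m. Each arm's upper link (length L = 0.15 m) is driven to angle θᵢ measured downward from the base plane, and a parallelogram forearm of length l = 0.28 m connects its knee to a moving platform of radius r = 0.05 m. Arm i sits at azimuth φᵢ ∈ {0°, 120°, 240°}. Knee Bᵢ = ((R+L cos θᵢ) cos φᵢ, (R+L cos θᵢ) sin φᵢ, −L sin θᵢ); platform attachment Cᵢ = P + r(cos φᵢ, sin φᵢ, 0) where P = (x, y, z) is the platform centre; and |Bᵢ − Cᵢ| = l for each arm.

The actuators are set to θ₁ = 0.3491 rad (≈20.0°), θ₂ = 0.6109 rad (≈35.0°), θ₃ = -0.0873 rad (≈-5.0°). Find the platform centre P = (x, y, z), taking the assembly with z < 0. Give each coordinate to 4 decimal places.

arm 1 at φ=0.0°: (R−r)+L cos θ1 = 0.2410;  centre 1 = (0.2410, 0.0000, -0.0513)
centre 2 = (0.2229·cos120.0°, 0.2229·sin120.0°, -0.0860) = (-0.1114, 0.1930, -0.0860)
arm 3 at φ=240.0°: (R−r)+L cos θ3 = 0.2494;  centre 3 = (-0.1247, -0.2160, 0.0131)
|centre ₂|²−|centre ₁|² = -0.0036;  |centre ₃|²−|centre ₁|² = 0.0017
linear system: -0.7048x+0.3860y = -0.0036−-0.0695z; -0.7313x+-0.4320y = 0.0017−0.1288z
det = 0.5868;  x = 0.0015+0.0336z,  y = -0.0065+0.2412z
sphere 1 gives Az²+Bz+C=0 with A=1.0593, B=0.0834, C=-0.0184;  B²−4AC=0.0850;  roots -0.1769, 0.0982;  negative root z = -0.1769
x = -0.0044, y = -0.0492

(-0.0044, -0.0492, -0.1769)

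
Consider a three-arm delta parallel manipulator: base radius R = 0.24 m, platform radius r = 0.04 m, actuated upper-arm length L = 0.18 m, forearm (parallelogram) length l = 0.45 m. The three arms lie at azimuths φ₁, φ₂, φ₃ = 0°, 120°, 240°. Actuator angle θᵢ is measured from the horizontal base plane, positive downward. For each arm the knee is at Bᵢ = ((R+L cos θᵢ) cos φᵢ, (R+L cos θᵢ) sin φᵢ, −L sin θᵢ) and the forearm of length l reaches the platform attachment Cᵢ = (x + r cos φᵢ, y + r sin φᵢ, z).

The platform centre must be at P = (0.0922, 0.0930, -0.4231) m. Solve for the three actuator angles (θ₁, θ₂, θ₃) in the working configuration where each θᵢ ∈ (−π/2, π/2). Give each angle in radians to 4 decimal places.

θ₁ = 0.4362, θ₂ = 0.6984, θ₃ = 1.3092

φ1=0.0° → target in arm frame (0.0922, 0.0930)
  A cos θ + B sin θ = C:  0.1078·cos θ + -0.4231·sin θ = -0.0811
  θ1 = atan2(B,A) + arccos(C/0.4366) = 0.4362
φ2=120.0° → target in arm frame (0.0344, -0.1263)
  e−x'=0.1656;  (l²−L²−(e−x')²−y'²−z²)/2L = -0.1452
  √(A²+B²)=0.4543;  θ2 = -1.1978+1.8962 ≈ 0.6984
φ3=240.0° → target in arm frame (-0.1266, 0.0333)
  A=0.3266, B=-0.4231, C=(l²−L²−A²−y'²−z²)/(2L)=-0.3242
  γ=atan2(-0.4231,0.3266)=-0.9134;  ψ=arccos(-0.6066)=2.2225;  θ3=γ+ψ≈1.3092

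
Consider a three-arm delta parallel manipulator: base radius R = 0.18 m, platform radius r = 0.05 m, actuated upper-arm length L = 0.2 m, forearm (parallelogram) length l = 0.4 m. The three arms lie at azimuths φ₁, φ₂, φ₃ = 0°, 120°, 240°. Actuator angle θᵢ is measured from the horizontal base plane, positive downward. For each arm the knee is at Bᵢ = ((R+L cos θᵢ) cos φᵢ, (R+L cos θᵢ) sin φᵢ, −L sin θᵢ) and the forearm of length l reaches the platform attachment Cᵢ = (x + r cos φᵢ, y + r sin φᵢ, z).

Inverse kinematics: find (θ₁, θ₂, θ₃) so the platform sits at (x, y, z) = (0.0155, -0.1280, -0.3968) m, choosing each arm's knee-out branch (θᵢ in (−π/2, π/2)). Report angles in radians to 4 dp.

arm 1 (φ=0.0°): x'=0.0155, y'=-0.1280
  A=0.1145, B=-0.3968, C=(l²−L²−A²−y'²−z²)/(2L)=-0.1674
  θ1 = atan2(B,A) + arccos(C/0.4130) = 0.6982
arm 2 (φ=120.0°): x'=-0.1186, y'=0.0506
  e−x'=0.2486;  (l²−L²−(e−x')²−y'²−z²)/2L = -0.2545
  γ=atan2(-0.3968,0.2486)=-1.0111;  ψ=arccos(-0.5436)=2.1455;  θ2=γ+ψ≈1.1344
rotate P by −φ3: (0.1031, 0.0774, -0.3968)
  A cos θ + B sin θ = C:  0.0269·cos θ + -0.3968·sin θ = -0.1104
  γ=atan2(-0.3968,0.0269)=-1.5031;  ψ=arccos(-0.2776)=1.8521;  θ3=γ+ψ≈0.3490

θ₁ = 0.6982, θ₂ = 1.1344, θ₃ = 0.3490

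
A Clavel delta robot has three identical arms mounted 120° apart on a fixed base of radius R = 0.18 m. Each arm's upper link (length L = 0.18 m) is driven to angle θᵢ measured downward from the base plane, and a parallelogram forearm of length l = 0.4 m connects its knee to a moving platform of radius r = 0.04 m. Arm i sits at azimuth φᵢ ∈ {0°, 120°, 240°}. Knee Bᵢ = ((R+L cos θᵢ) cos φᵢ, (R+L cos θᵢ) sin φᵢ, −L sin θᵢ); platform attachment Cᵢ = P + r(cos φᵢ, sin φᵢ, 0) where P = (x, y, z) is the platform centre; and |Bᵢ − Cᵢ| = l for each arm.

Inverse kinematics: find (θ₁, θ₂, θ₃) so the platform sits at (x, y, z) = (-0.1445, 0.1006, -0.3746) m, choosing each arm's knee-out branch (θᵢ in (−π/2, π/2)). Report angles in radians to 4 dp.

φ1=0.0° → target in arm frame (-0.1445, 0.1006)
  A=0.2845, B=-0.3746, C=(l²−L²−A²−y'²−z²)/(2L)=-0.2883
  θ1 = atan2(B,A) + arccos(C/0.4704) = 1.3092
rotate P by −φ2: (0.1594, 0.0748, -0.3746)
  e−x'=-0.0194;  (l²−L²−(e−x')²−y'²−z²)/2L = -0.0519
  θ2 = atan2(B,A) + arccos(C/0.3751) = 0.0873
φ3=240.0° → target in arm frame (-0.0149, -0.1754)
  A cos θ + B sin θ = C:  0.1549·cos θ + -0.3746·sin θ = -0.1875
  √(A²+B²)=0.4054;  θ3 = -1.1788+2.0516 ≈ 0.8728

θ₁ = 1.3092, θ₂ = 0.0873, θ₃ = 0.8728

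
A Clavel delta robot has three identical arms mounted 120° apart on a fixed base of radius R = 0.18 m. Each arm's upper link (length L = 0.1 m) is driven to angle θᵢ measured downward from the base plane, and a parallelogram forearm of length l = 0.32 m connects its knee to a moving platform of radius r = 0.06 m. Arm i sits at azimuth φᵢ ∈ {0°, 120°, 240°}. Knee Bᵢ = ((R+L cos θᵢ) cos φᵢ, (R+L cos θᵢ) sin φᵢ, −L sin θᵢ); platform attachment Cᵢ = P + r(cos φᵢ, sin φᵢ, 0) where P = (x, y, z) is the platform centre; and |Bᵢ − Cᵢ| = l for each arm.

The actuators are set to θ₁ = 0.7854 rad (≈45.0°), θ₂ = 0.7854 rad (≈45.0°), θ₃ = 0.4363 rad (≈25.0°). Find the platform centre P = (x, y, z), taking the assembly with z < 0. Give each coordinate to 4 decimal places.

O1 = (0.1907·cos0.0°, 0.1907·sin0.0°, -0.0707) = (0.1907, 0.0000, -0.0707)
φ2=120.0°: virtual centre (-0.0954, 0.1652, -0.0707), radius l
arm 3 at φ=240.0°: (R−r)+L cos θ3 = 0.2106;  O3 = (-0.1053, -0.1824, -0.0423)
subtract pairs → two planes through P
plane₁₂: -0.5721x+0.3303y+0.0000z = 0.0000
det = 0.4043;  x = -0.0039+0.0465z,  y = -0.0068+0.0805z
sphere 1 gives Az²+Bz+C=0 with A=1.0086, B=0.1222, C=-0.0595;  B²−4AC=0.2549;  roots -0.3109, 0.1897;  negative root z = -0.3109
x = -0.0184, y = -0.0318

(-0.0184, -0.0318, -0.3109)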